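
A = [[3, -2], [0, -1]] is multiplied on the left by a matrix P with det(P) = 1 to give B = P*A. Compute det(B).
-3

By the multiplicative property of determinants, det(B) = det(P*A) = det(P) * det(A) = det(A),
so the determinant is invariant under multiplication by any determinant-1 matrix; we just need det(A).

det(A) = (3)(-1) - (-2)(0) = -3 - 0 = -3

Therefore det(B) = 1 * (-3) = -3.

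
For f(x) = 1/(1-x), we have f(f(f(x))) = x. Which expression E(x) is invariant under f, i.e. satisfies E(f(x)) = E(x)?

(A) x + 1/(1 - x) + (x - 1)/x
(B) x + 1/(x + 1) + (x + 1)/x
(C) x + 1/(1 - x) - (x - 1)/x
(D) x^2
A

Replace x by f(x) = 1/(1 - x) in each option and simplify. As a quick numerical cross-check, also compare E(5) with E(f(5)) = E(-1/4).

(A) x + 1/(1 - x) + (x - 1)/x  ->  (1/(1 - x)) + 1/(1 - (1/(1 - x))) + ((1/(1 - x)) - 1)/(1/(1 - x)), which simplifies back to x + 1/(1 - x) + (x - 1)/x; check: E(5) = 111/20, E(-1/4) = 111/20.   [invariant]
(B) x + 1/(x + 1) + (x + 1)/x  ->  (1/(1 - x)) + 1/((1/(1 - x)) + 1) + ((1/(1 - x)) + 1)/(1/(1 - x)) = (-x^3 + 6x^2 - 11x + 7)/(x^2 - 3x + 2); check: E(5) = 191/30 but E(-1/4) = -23/12.   [not invariant]
(C) x + 1/(1 - x) - (x - 1)/x  ->  (1/(1 - x)) + 1/(1 - (1/(1 - x))) - ((1/(1 - x)) - 1)/(1/(1 - x)) = (x^2(1 - x) - x + (x - 1)^2)/(x(x - 1)); check: E(5) = 79/20 but E(-1/4) = -89/20.   [not invariant]
(D) x^2  ->  (1/(1 - x))^2 = (x - 1)^(-2); check: E(5) = 25 but E(-1/4) = 1/16.   [not invariant]

Only (A) is unchanged. Indeed f(f(x)) = 1/(1 - 1/(1-x)) = (1-x)/(-x) = (x-1)/x, so E(x) = x + f(x) + f(f(x)) is the sum over the whole 3-cycle; applying f just permutes the three terms cyclically (x -> f(x) -> f(f(x)) -> x), leaving the sum unchanged.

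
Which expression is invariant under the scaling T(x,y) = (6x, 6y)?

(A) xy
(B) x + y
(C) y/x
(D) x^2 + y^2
C

Under the uniform scaling T(x,y) = (6x, 6y):
Substitute the transformed coordinates into each option and compare with the original:
(A) xy  ->  (6x)(6y) = 36xy   [differs from xy: not invariant]
(B) x + y  ->  (6x) + (6y) = 6x + 6y   [differs from x + y: not invariant]
(C) y/x  ->  (6y)/(6x) = y/x   [equals y/x: invariant]
(D) x^2 + y^2  ->  (6x)^2 + (6y)^2 = 36x^2 + 36y^2   [differs from x^2 + y^2: not invariant]

Only option (C), y/x, is unchanged by the transformation.
The common factor 6 cancels in a ratio of coordinates, while sums, products and sums of squares pick up factors of 6 or 36.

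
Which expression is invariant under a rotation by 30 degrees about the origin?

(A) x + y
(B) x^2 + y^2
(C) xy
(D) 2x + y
B

A rotation by 30 degrees sends (x, y) to (sqrt(3)x/2 - y/2, x/2 + sqrt(3)y/2).
Substitute the transformed coordinates into each option and compare with the original:
(A) x + y  ->  (sqrt(3)x/2 - y/2) + (x/2 + sqrt(3)y/2) = x/2 + sqrt(3)x/2 - y/2 + sqrt(3)y/2   [differs from x + y: not invariant]
(B) x^2 + y^2  ->  (sqrt(3)x/2 - y/2)^2 + (x/2 + sqrt(3)y/2)^2 = x^2 + y^2   [equals x^2 + y^2: invariant]
(C) xy  ->  (sqrt(3)x/2 - y/2)(x/2 + sqrt(3)y/2) = sqrt(3)x^2/4 + xy/2 - sqrt(3)y^2/4   [differs from xy: not invariant]
(D) 2x + y  ->  2(sqrt(3)x/2 - y/2) + (x/2 + sqrt(3)y/2) = x/2 + sqrt(3)x - y + sqrt(3)y/2   [differs from 2x + y: not invariant]

Only option (B), x^2 + y^2, is unchanged by the transformation.
Geometrically, x^2 + y^2 is the squared distance from the origin, which every rotation about the origin preserves.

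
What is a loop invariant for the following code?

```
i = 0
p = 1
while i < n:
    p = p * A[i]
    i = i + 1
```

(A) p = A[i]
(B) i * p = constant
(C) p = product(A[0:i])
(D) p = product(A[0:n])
C

A loop invariant must hold before the first iteration and be re-established by every execution of the body.

(C) p = product(A[0:i]): Initially i = 0 and p = 1 = product of the empty slice A[0:0]. If p = product(A[0:i]) holds at the top of an iteration, the body sets p to product(A[0:i]) * A[i] = product(A[0:i+1]) and then i to i+1, so the property is restored. At exit i = n, giving p = product(A[0:n]).

The other options fail:
(A) p = A[i]: after the first iteration p = A[0] but i = 1; in general p is a product of several elements, not a single one.
(B) i * p = constant: initially i * p = 0, but after one iteration it is 1 * A[0], which is nonzero in general.
(D) p = product(A[0:n]): false before the loop (p = 1, not the full product) -- it only becomes true at exit.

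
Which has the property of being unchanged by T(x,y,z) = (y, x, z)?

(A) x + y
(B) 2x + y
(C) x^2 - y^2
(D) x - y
A

Apply T(x,y,z) = (y, x, z) to each option, i.e. replace (x, y, z) by the transformed coordinates.
Substitute the transformed coordinates into each option and compare with the original:
(A) x + y  ->  (y) + (x) = x + y   [equals x + y: invariant]
(B) 2x + y  ->  2(y) + (x) = x + 2y   [differs from 2x + y: not invariant]
(C) x^2 - y^2  ->  (y)^2 - (x)^2 = -x^2 + y^2   [differs from x^2 - y^2: not invariant]
(D) x - y  ->  (y) - (x) = -x + y   [differs from x - y: not invariant]

Only option (A), x + y, is unchanged by the transformation.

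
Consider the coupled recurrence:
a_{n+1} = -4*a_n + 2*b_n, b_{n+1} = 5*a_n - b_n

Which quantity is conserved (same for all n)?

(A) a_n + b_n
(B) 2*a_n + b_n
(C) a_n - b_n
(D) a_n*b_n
A

Replace a_n by a_{n+1} = -4*a_n + 2*b_n and b_n by b_{n+1} = 5*a_n - b_n in each option and simplify:
(A) a_n + b_n  ->  (-4*a_n + 2*b_n) + (5*a_n - b_n) = a_n + b_n   [conserved]
(B) 2*a_n + b_n  ->  2*(-4*a_n + 2*b_n) + (5*a_n - b_n) = -3*a_n + 3*b_n   [not conserved]
(C) a_n - b_n  ->  (-4*a_n + 2*b_n) - (5*a_n - b_n) = -9*a_n + 3*b_n   [not conserved]
(D) a_n*b_n  ->  (-4*a_n + 2*b_n)*(5*a_n - b_n) = -20*a_n^2 + 14*a_n*b_n - 2*b_n^2   [not conserved]

Only (A) a_n + b_n returns to itself after one step, so it is the conserved quantity.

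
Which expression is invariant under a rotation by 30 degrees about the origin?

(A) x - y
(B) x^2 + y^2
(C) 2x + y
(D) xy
B

A rotation by 30 degrees sends (x, y) to (sqrt(3)x/2 - y/2, x/2 + sqrt(3)y/2).
Substitute the transformed coordinates into each option and compare with the original:
(A) x - y  ->  (sqrt(3)x/2 - y/2) - (x/2 + sqrt(3)y/2) = -x/2 + sqrt(3)x/2 - sqrt(3)y/2 - y/2   [differs from x - y: not invariant]
(B) x^2 + y^2  ->  (sqrt(3)x/2 - y/2)^2 + (x/2 + sqrt(3)y/2)^2 = x^2 + y^2   [equals x^2 + y^2: invariant]
(C) 2x + y  ->  2(sqrt(3)x/2 - y/2) + (x/2 + sqrt(3)y/2) = x/2 + sqrt(3)x - y + sqrt(3)y/2   [differs from 2x + y: not invariant]
(D) xy  ->  (sqrt(3)x/2 - y/2)(x/2 + sqrt(3)y/2) = sqrt(3)x^2/4 + xy/2 - sqrt(3)y^2/4   [differs from xy: not invariant]

Only option (B), x^2 + y^2, is unchanged by the transformation.
Geometrically, x^2 + y^2 is the squared distance from the origin, which every rotation about the origin preserves.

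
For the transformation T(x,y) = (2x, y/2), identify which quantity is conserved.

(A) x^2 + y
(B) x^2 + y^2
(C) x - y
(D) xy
D

An expression E(x,y) is invariant under T if E(T(x,y)) = E(x,y). Here T(x,y) = (2x, y/2).
Substitute the transformed coordinates into each option and compare with the original:
(A) x^2 + y  ->  (2x)^2 + (y/2) = 4x^2 + y/2   [differs from x^2 + y: not invariant]
(B) x^2 + y^2  ->  (2x)^2 + (y/2)^2 = 4x^2 + y^2/4   [differs from x^2 + y^2: not invariant]
(C) x - y  ->  (2x) - (y/2) = 2x - y/2   [differs from x - y: not invariant]
(D) xy  ->  (2x)(y/2) = xy   [equals xy: invariant]

Only option (D), xy, is unchanged by the transformation.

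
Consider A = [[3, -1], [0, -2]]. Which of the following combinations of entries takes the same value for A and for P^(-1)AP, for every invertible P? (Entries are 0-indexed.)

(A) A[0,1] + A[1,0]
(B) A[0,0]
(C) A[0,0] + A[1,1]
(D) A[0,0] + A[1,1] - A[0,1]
C

A[0,0] + A[1,1] is the trace of A. By the cyclic property of the trace, tr(P^(-1)AP) = tr(APP^(-1)) = tr(A), so it is the same for every matrix similar to A.

The other combinations are not similarity invariants. For example, take P = [[2, 1], [1, 1]] (det P = 1), so P^(-1) = [[1, -1], [-1, 2]] and
B = P^(-1)AP = [[7, 4], [-9, -6]].
Evaluating each option on A and on B:
(A) A[0,1] + A[1,0]: -1 for A, -5 for B -> changes
(B) A[0,0]: 3 for A, 7 for B -> changes
(C) A[0,0] + A[1,1]: 1 for A, 1 for B -> unchanged
(D) A[0,0] + A[1,1] - A[0,1]: 2 for A, -3 for B -> changes

Only (C) A[0,0] + A[1,1] = 1 survives (and it does so for every P, not just this one), so it is the invariant.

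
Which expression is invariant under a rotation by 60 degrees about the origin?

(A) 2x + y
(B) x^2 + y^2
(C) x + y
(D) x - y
B

A rotation by 60 degrees sends (x, y) to (x/2 - sqrt(3)y/2, sqrt(3)x/2 + y/2).
Substitute the transformed coordinates into each option and compare with the original:
(A) 2x + y  ->  2(x/2 - sqrt(3)y/2) + (sqrt(3)x/2 + y/2) = sqrt(3)x/2 + x - sqrt(3)y + y/2   [differs from 2x + y: not invariant]
(B) x^2 + y^2  ->  (x/2 - sqrt(3)y/2)^2 + (sqrt(3)x/2 + y/2)^2 = x^2 + y^2   [equals x^2 + y^2: invariant]
(C) x + y  ->  (x/2 - sqrt(3)y/2) + (sqrt(3)x/2 + y/2) = x/2 + sqrt(3)x/2 - sqrt(3)y/2 + y/2   [differs from x + y: not invariant]
(D) x - y  ->  (x/2 - sqrt(3)y/2) - (sqrt(3)x/2 + y/2) = -sqrt(3)x/2 + x/2 - sqrt(3)y/2 - y/2   [differs from x - y: not invariant]

Only option (B), x^2 + y^2, is unchanged by the transformation.
Geometrically, x^2 + y^2 is the squared distance from the origin, which every rotation about the origin preserves.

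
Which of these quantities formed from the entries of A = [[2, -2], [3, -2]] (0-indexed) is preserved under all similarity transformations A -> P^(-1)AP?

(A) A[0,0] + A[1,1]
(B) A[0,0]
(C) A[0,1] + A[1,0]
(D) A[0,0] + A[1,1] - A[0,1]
A

A[0,0] + A[1,1] is the trace of A. By the cyclic property of the trace, tr(P^(-1)AP) = tr(APP^(-1)) = tr(A), so it is the same for every matrix similar to A.

The other combinations are not similarity invariants. For example, take P = [[1, 1], [0, 1]] (det P = 1), so P^(-1) = [[1, -1], [0, 1]] and
B = P^(-1)AP = [[-1, -1], [3, 1]].
Evaluating each option on A and on B:
(A) A[0,0] + A[1,1]: 0 for A, 0 for B -> unchanged
(B) A[0,0]: 2 for A, -1 for B -> changes
(C) A[0,1] + A[1,0]: 1 for A, 2 for B -> changes
(D) A[0,0] + A[1,1] - A[0,1]: 2 for A, 1 for B -> changes

Only (A) A[0,0] + A[1,1] = 0 survives (and it does so for every P, not just this one), so it is the invariant.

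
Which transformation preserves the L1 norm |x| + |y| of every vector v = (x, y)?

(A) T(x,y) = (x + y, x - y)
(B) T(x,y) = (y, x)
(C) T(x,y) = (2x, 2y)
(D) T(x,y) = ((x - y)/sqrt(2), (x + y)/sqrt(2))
B

A transformation preserves a norm if ||T(v)|| = ||v|| for every v; a single vector where the norm changes rules an option out.

(A) T(x,y) = (x + y, x - y): v = (1, 0) has norm |1| + |0| = 1, but T(v) = (1, 1) has norm 2 -- not preserved.
(B) T(x,y) = (y, x): preserves the norm -- it only permutes the coordinates and/or flips signs, which leaves |x| + |y| unchanged.
(C) T(x,y) = (2x, 2y): v = (1, 0) has norm |1| + |0| = 1, but T(v) = (2, 0) has norm 2 -- not preserved.
(D) T(x,y) = ((x - y)/sqrt(2), (x + y)/sqrt(2)): v = (1, 0) has norm |1| + |0| = 1, but T(v) = (sqrt(2)/2, sqrt(2)/2) has norm sqrt(2) -- not preserved.

Therefore the answer is (B).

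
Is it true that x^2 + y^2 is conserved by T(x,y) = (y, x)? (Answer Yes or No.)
Yes

Substitute T(x,y) = (y, x) into the expression and compare with the original.

Original: x^2 + y^2
After applying T: (y)^2 + (x)^2 = x^2 + y^2

This is identical to the original x^2 + y^2, so the expression is invariant.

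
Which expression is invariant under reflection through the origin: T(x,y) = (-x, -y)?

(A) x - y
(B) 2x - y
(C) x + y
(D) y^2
D

The map is reflection through the origin: T(x,y) = (-x, -y).
Substitute the transformed coordinates into each option and compare with the original:
(A) x - y  ->  (-x) - (-y) = -x + y   [differs from x - y: not invariant]
(B) 2x - y  ->  2(-x) - (-y) = -2x + y   [differs from 2x - y: not invariant]
(C) x + y  ->  (-x) + (-y) = -x - y   [differs from x + y: not invariant]
(D) y^2  ->  (-y)^2 = y^2   [equals y^2: invariant]

Only option (D), y^2, is unchanged by the transformation.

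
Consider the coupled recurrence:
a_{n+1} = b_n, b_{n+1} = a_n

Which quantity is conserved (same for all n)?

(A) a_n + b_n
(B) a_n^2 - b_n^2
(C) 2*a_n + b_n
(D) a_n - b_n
A

Replace a_n by a_{n+1} = b_n and b_n by b_{n+1} = a_n in each option and simplify:
(A) a_n + b_n  ->  (b_n) + (a_n) = a_n + b_n   [conserved]
(B) a_n^2 - b_n^2  ->  (b_n)^2 - (a_n)^2 = -a_n^2 + b_n^2   [not conserved]
(C) 2*a_n + b_n  ->  2*(b_n) + (a_n) = a_n + 2*b_n   [not conserved]
(D) a_n - b_n  ->  (b_n) - (a_n) = -a_n + b_n   [not conserved]

Only (A) a_n + b_n returns to itself after one step, so it is the conserved quantity.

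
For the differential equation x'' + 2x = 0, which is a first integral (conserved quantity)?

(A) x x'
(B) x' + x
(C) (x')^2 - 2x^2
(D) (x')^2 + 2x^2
D

A first integral I satisfies dI/dt = 0 along every solution. Differentiate each option and use the equation of motion:
(A) d/dt[x x'] = (x')^2 + x x'' = (x')^2 - 2x^2, not identically 0
(B) d/dt[x' + x] = x'' + x' = -2x + x', not identically 0
(C) d/dt[(x')^2 - 2x^2] = 2x'x'' - 4x x' = -8x x', not identically 0
(D) d/dt[(x')^2 + 2x^2] = 2x'x'' + 4x x' = 2x'(-2x) + 4x x' = 0

Only (D) has zero time-derivative. So the energy-like quantity (x')^2 + 2x^2 is the first integral.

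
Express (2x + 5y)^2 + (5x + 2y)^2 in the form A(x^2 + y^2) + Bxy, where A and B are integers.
29(x^2 + y^2) + 40xy

Expanding: (2x + 5y)^2 = 4x^2 + 20xy + 25y^2
(5x + 2y)^2 = 25x^2 + 20xy + 4y^2
Sum = (4+25)(x^2+y^2) + 40xy = 29(x^2 + y^2) + 40xy
This is symmetric in x and y.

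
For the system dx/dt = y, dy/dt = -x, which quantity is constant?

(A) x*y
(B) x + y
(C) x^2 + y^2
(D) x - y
C

A first integral I satisfies dI/dt = 0 along every solution. Differentiate each option and use the equation of motion:
(A) d/dt[x*y] = (dx/dt)y + x(dy/dt) = y^2 - x^2, not identically 0
(B) d/dt[x + y] = y + (-x) = y - x, not identically 0
(C) d/dt[x^2 + y^2] = 2x*dx/dt + 2y*dy/dt = 2x*y + 2y*(-x) = 0
(D) d/dt[x - y] = y - (-x) = x + y, not identically 0

Only (C) has zero time-derivative. So x^2 + y^2 (the squared radius; trajectories are circles) is the conserved quantity.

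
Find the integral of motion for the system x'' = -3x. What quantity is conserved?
E = (x')^2 + 3x^2

Multiply the equation by x':
x' * x'' = -3x * x'
The left side is d/dt[(x')^2/2] and the right side is d/dt[-3x^2/2], so
d/dt[(x')^2/2 + 3x^2/2] = 0, i.e. (x')^2/2 + 3x^2/2 = constant.
Multiplying by 2, the integral of motion is E = (x')^2 + 3x^2.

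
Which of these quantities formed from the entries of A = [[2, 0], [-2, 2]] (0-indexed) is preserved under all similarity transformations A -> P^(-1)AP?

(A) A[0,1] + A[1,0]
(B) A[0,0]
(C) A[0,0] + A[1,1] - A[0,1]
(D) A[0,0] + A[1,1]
D

A[0,0] + A[1,1] is the trace of A. By the cyclic property of the trace, tr(P^(-1)AP) = tr(APP^(-1)) = tr(A), so it is the same for every matrix similar to A.

The other combinations are not similarity invariants. For example, take P = [[2, 1], [1, 1]] (det P = 1), so P^(-1) = [[1, -1], [-1, 2]] and
B = P^(-1)AP = [[6, 2], [-8, -2]].
Evaluating each option on A and on B:
(A) A[0,1] + A[1,0]: -2 for A, -6 for B -> changes
(B) A[0,0]: 2 for A, 6 for B -> changes
(C) A[0,0] + A[1,1] - A[0,1]: 4 for A, 2 for B -> changes
(D) A[0,0] + A[1,1]: 4 for A, 4 for B -> unchanged

Only (D) A[0,0] + A[1,1] = 4 survives (and it does so for every P, not just this one), so it is the invariant.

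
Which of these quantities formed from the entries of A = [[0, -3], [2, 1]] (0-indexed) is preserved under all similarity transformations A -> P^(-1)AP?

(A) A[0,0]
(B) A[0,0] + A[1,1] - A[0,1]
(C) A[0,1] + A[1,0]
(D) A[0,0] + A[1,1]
D

A[0,0] + A[1,1] is the trace of A. By the cyclic property of the trace, tr(P^(-1)AP) = tr(APP^(-1)) = tr(A), so it is the same for every matrix similar to A.

The other combinations are not similarity invariants. For example, take P = [[1, -1], [0, 1]] (det P = 1), so P^(-1) = [[1, 1], [0, 1]] and
B = P^(-1)AP = [[2, -4], [2, -1]].
Evaluating each option on A and on B:
(A) A[0,0]: 0 for A, 2 for B -> changes
(B) A[0,0] + A[1,1] - A[0,1]: 4 for A, 5 for B -> changes
(C) A[0,1] + A[1,0]: -1 for A, -2 for B -> changes
(D) A[0,0] + A[1,1]: 1 for A, 1 for B -> unchanged

Only (D) A[0,0] + A[1,1] = 1 survives (and it does so for every P, not just this one), so it is the invariant.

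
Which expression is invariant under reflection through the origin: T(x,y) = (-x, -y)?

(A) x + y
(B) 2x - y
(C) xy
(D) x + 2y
C

The map is reflection through the origin: T(x,y) = (-x, -y).
Substitute the transformed coordinates into each option and compare with the original:
(A) x + y  ->  (-x) + (-y) = -x - y   [differs from x + y: not invariant]
(B) 2x - y  ->  2(-x) - (-y) = -2x + y   [differs from 2x - y: not invariant]
(C) xy  ->  (-x)(-y) = xy   [equals xy: invariant]
(D) x + 2y  ->  (-x) + 2(-y) = -x - 2y   [differs from x + 2y: not invariant]

Only option (C), xy, is unchanged by the transformation.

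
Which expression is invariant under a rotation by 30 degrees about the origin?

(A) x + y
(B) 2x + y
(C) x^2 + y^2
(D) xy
C

A rotation by 30 degrees sends (x, y) to (sqrt(3)x/2 - y/2, x/2 + sqrt(3)y/2).
Substitute the transformed coordinates into each option and compare with the original:
(A) x + y  ->  (sqrt(3)x/2 - y/2) + (x/2 + sqrt(3)y/2) = x/2 + sqrt(3)x/2 - y/2 + sqrt(3)y/2   [differs from x + y: not invariant]
(B) 2x + y  ->  2(sqrt(3)x/2 - y/2) + (x/2 + sqrt(3)y/2) = x/2 + sqrt(3)x - y + sqrt(3)y/2   [differs from 2x + y: not invariant]
(C) x^2 + y^2  ->  (sqrt(3)x/2 - y/2)^2 + (x/2 + sqrt(3)y/2)^2 = x^2 + y^2   [equals x^2 + y^2: invariant]
(D) xy  ->  (sqrt(3)x/2 - y/2)(x/2 + sqrt(3)y/2) = sqrt(3)x^2/4 + xy/2 - sqrt(3)y^2/4   [differs from xy: not invariant]

Only option (C), x^2 + y^2, is unchanged by the transformation.
Geometrically, x^2 + y^2 is the squared distance from the origin, which every rotation about the origin preserves.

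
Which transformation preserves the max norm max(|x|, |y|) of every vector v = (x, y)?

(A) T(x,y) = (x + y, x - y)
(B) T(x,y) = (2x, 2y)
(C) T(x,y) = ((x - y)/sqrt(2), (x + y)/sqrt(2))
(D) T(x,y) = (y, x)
D

A transformation preserves a norm if ||T(v)|| = ||v|| for every v; a single vector where the norm changes rules an option out.

(A) T(x,y) = (x + y, x - y): v = (1, 1) has norm max(|1|, |1|) = 1, but T(v) = (2, 0) has norm 2 -- not preserved.
(B) T(x,y) = (2x, 2y): v = (1, 0) has norm max(|1|, |0|) = 1, but T(v) = (2, 0) has norm 2 -- not preserved.
(C) T(x,y) = ((x - y)/sqrt(2), (x + y)/sqrt(2)): v = (1, 0) has norm max(|1|, |0|) = 1, but T(v) = (sqrt(2)/2, sqrt(2)/2) has norm sqrt(2)/2 -- not preserved.
(D) T(x,y) = (y, x): preserves the norm -- it only permutes the coordinates and/or flips signs, which leaves max(|x|, |y|) unchanged.

Therefore the answer is (D).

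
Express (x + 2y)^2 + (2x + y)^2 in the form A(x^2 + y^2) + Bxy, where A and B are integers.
5(x^2 + y^2) + 8xy

Expanding: (x + 2y)^2 = x^2 + 4xy + 4y^2
(2x + y)^2 = 4x^2 + 4xy + y^2
Sum = (1+4)(x^2+y^2) + 8xy = 5(x^2 + y^2) + 8xy
This is symmetric in x and y.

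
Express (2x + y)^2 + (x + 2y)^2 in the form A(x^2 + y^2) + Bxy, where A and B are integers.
5(x^2 + y^2) + 8xy

Expanding: (2x + y)^2 = 4x^2 + 4xy + y^2
(x + 2y)^2 = x^2 + 4xy + 4y^2
Sum = (4+1)(x^2+y^2) + 8xy = 5(x^2 + y^2) + 8xy
This is symmetric in x and y.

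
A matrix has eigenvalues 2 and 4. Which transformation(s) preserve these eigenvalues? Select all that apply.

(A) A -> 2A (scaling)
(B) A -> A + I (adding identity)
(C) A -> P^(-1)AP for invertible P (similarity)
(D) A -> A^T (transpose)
C and D

Eigenvalues are preserved by:
1. Similarity transformations: A -> P^(-1)AP (same characteristic polynomial)
2. Transpose: A^T has the same eigenvalues as A

Eigenvalues are NOT preserved by:
- Adding identity: eigenvalues become 2+1, 4+1
- Scaling: eigenvalues become 4, 8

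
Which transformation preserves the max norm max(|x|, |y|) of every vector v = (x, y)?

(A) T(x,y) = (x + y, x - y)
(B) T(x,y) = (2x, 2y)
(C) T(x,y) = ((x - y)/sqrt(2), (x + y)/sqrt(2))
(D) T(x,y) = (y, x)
D

A transformation preserves a norm if ||T(v)|| = ||v|| for every v; a single vector where the norm changes rules an option out.

(A) T(x,y) = (x + y, x - y): v = (1, 1) has norm max(|1|, |1|) = 1, but T(v) = (2, 0) has norm 2 -- not preserved.
(B) T(x,y) = (2x, 2y): v = (1, 0) has norm max(|1|, |0|) = 1, but T(v) = (2, 0) has norm 2 -- not preserved.
(C) T(x,y) = ((x - y)/sqrt(2), (x + y)/sqrt(2)): v = (1, 0) has norm max(|1|, |0|) = 1, but T(v) = (sqrt(2)/2, sqrt(2)/2) has norm sqrt(2)/2 -- not preserved.
(D) T(x,y) = (y, x): preserves the norm -- it only permutes the coordinates and/or flips signs, which leaves max(|x|, |y|) unchanged.

Therefore the answer is (D).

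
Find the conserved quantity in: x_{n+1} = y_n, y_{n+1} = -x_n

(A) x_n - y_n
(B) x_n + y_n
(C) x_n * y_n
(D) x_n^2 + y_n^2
D

For the recurrence x_{n+1} = y_n, y_{n+1} = -x_n:

x_{n+1}^2 + y_{n+1}^2 = y_n^2 + (-x_n)^2 = x_n^2 + y_n^2
The sum of squares is conserved (like energy in a harmonic oscillator).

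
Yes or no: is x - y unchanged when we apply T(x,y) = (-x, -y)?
No

Substitute T(x,y) = (-x, -y) into the expression and compare with the original.

Original: x - y
After applying T: (-x) - (-y) = -x + y

This differs from the original x - y (difference: -2x + 2y), so the expression is NOT invariant.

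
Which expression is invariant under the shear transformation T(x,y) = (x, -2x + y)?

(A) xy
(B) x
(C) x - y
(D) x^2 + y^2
B

Under the shear T(x,y) = (x, -2x + y):
Substitute the transformed coordinates into each option and compare with the original:
(A) xy  ->  (x)(-2x + y) = -2x^2 + xy   [differs from xy: not invariant]
(B) x  ->  (x) = x   [equals x: invariant]
(C) x - y  ->  (x) - (-2x + y) = 3x - y   [differs from x - y: not invariant]
(D) x^2 + y^2  ->  (x)^2 + (-2x + y)^2 = 5x^2 - 4xy + y^2   [differs from x^2 + y^2: not invariant]

Only option (B), x, is unchanged by the transformation.
A vertical shear moves points parallel to the y-axis, so the x-coordinate (and any function of x alone) is unchanged.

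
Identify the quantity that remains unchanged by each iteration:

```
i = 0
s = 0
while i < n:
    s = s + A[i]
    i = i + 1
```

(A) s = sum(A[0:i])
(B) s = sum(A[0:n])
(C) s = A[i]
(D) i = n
A

A loop invariant must hold before the first iteration and be re-established by every execution of the body.

(A) s = sum(A[0:i]): Initially i = 0 and s = 0 = sum of the empty slice A[0:0]. If s = sum(A[0:i]) holds at the top of an iteration, the body sets s to sum(A[0:i]) + A[i] = sum(A[0:i+1]) and then i to i+1, so s = sum(A[0:i]) holds again. At exit i = n, giving s = sum(A[0:n]).

The other options fail:
(B) s = sum(A[0:n]): false before the loop (s = 0, not the full sum) -- it only becomes true at exit.
(C) s = A[i]: after the first iteration s = A[0] but i = 1, so s = A[i] compares s with the wrong element (and fails in general).
(D) i = n: false initially (i = 0); it is the exit condition, not an invariant.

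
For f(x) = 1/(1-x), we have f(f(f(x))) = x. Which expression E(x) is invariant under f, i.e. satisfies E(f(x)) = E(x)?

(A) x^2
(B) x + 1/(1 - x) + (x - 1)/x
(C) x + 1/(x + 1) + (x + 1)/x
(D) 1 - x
B

Replace x by f(x) = 1/(1 - x) in each option and simplify. As a quick numerical cross-check, also compare E(3) with E(f(3)) = E(-1/2).

(A) x^2  ->  (1/(1 - x))^2 = (x - 1)^(-2); check: E(3) = 9 but E(-1/2) = 1/4.   [not invariant]
(B) x + 1/(1 - x) + (x - 1)/x  ->  (1/(1 - x)) + 1/(1 - (1/(1 - x))) + ((1/(1 - x)) - 1)/(1/(1 - x)), which simplifies back to x + 1/(1 - x) + (x - 1)/x; check: E(3) = 19/6, E(-1/2) = 19/6.   [invariant]
(C) x + 1/(x + 1) + (x + 1)/x  ->  (1/(1 - x)) + 1/((1/(1 - x)) + 1) + ((1/(1 - x)) + 1)/(1/(1 - x)) = (-x^3 + 6x^2 - 11x + 7)/(x^2 - 3x + 2); check: E(3) = 55/12 but E(-1/2) = 1/2.   [not invariant]
(D) 1 - x  ->  1 - (1/(1 - x)) = x/(x - 1); check: E(3) = -2 but E(-1/2) = 3/2.   [not invariant]

Only (B) is unchanged. Indeed f(f(x)) = 1/(1 - 1/(1-x)) = (1-x)/(-x) = (x-1)/x, so E(x) = x + f(x) + f(f(x)) is the sum over the whole 3-cycle; applying f just permutes the three terms cyclically (x -> f(x) -> f(f(x)) -> x), leaving the sum unchanged.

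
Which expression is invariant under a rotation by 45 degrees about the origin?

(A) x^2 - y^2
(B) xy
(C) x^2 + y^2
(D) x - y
C

A rotation by 45 degrees sends (x, y) to (sqrt(2)x/2 - sqrt(2)y/2, sqrt(2)x/2 + sqrt(2)y/2).
Substitute the transformed coordinates into each option and compare with the original:
(A) x^2 - y^2  ->  (sqrt(2)x/2 - sqrt(2)y/2)^2 - (sqrt(2)x/2 + sqrt(2)y/2)^2 = -2xy   [differs from x^2 - y^2: not invariant]
(B) xy  ->  (sqrt(2)x/2 - sqrt(2)y/2)(sqrt(2)x/2 + sqrt(2)y/2) = x^2/2 - y^2/2   [differs from xy: not invariant]
(C) x^2 + y^2  ->  (sqrt(2)x/2 - sqrt(2)y/2)^2 + (sqrt(2)x/2 + sqrt(2)y/2)^2 = x^2 + y^2   [equals x^2 + y^2: invariant]
(D) x - y  ->  (sqrt(2)x/2 - sqrt(2)y/2) - (sqrt(2)x/2 + sqrt(2)y/2) = -sqrt(2)y   [differs from x - y: not invariant]

Only option (C), x^2 + y^2, is unchanged by the transformation.
Geometrically, x^2 + y^2 is the squared distance from the origin, which every rotation about the origin preserves.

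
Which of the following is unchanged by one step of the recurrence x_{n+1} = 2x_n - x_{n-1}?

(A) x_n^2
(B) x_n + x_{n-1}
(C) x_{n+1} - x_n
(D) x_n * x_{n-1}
C

For the recurrence x_{n+1} = 2x_n - x_{n-1}:

If x_{n+1} = 2x_n - x_{n-1}, then:
x_{n+1} - x_n = x_n - x_{n-1}
The first difference is constant throughout the sequence.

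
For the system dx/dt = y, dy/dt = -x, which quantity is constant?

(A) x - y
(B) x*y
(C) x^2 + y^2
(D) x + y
C

A first integral I satisfies dI/dt = 0 along every solution. Differentiate each option and use the equation of motion:
(A) d/dt[x - y] = y - (-x) = x + y, not identically 0
(B) d/dt[x*y] = (dx/dt)y + x(dy/dt) = y^2 - x^2, not identically 0
(C) d/dt[x^2 + y^2] = 2x*dx/dt + 2y*dy/dt = 2x*y + 2y*(-x) = 0
(D) d/dt[x + y] = y + (-x) = y - x, not identically 0

Only (C) has zero time-derivative. So x^2 + y^2 (the squared radius; trajectories are circles) is the conserved quantity.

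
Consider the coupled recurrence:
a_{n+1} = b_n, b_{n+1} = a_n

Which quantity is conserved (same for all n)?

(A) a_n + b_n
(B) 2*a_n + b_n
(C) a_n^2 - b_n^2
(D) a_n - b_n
A

Replace a_n by a_{n+1} = b_n and b_n by b_{n+1} = a_n in each option and simplify:
(A) a_n + b_n  ->  (b_n) + (a_n) = a_n + b_n   [conserved]
(B) 2*a_n + b_n  ->  2*(b_n) + (a_n) = a_n + 2*b_n   [not conserved]
(C) a_n^2 - b_n^2  ->  (b_n)^2 - (a_n)^2 = -a_n^2 + b_n^2   [not conserved]
(D) a_n - b_n  ->  (b_n) - (a_n) = -a_n + b_n   [not conserved]

Only (A) a_n + b_n returns to itself after one step, so it is the conserved quantity.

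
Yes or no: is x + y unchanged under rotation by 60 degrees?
No

Applying rotation by 60 degrees: x' = x*cos(60 degrees) - y*sin(60 degrees) = x/2 - sqrt(3)y/2, y' = x*sin(60 degrees) + y*cos(60 degrees) = sqrt(3)x/2 + y/2

Substituting into x + y:
(x/2 - sqrt(3)y/2) + (sqrt(3)x/2 + y/2)
= x/2 + sqrt(3)x/2 - sqrt(3)y/2 + y/2

This differs from the original expression x + y, so it is NOT invariant.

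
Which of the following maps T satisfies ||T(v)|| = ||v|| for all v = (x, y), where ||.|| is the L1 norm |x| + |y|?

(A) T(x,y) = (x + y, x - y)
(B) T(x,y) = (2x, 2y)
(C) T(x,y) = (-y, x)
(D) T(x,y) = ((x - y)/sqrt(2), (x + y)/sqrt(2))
C

A transformation preserves a norm if ||T(v)|| = ||v|| for every v; a single vector where the norm changes rules an option out.

(A) T(x,y) = (x + y, x - y): v = (1, 0) has norm |1| + |0| = 1, but T(v) = (1, 1) has norm 2 -- not preserved.
(B) T(x,y) = (2x, 2y): v = (1, 0) has norm |1| + |0| = 1, but T(v) = (2, 0) has norm 2 -- not preserved.
(C) T(x,y) = (-y, x): preserves the norm -- it only permutes the coordinates and/or flips signs, which leaves |x| + |y| unchanged.
(D) T(x,y) = ((x - y)/sqrt(2), (x + y)/sqrt(2)): v = (1, 0) has norm |1| + |0| = 1, but T(v) = (sqrt(2)/2, sqrt(2)/2) has norm sqrt(2) -- not preserved.

Therefore the answer is (C).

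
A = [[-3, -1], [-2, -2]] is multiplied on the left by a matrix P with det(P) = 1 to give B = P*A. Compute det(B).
4

By the multiplicative property of determinants, det(B) = det(P*A) = det(P) * det(A) = det(A),
so the determinant is invariant under multiplication by any determinant-1 matrix; we just need det(A).

det(A) = (-3)(-2) - (-1)(-2) = 6 - 2 = 4

Therefore det(B) = 1 * 4 = 4.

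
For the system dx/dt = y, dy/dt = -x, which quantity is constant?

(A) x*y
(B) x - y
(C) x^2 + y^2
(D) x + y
C

A first integral I satisfies dI/dt = 0 along every solution. Differentiate each option and use the equation of motion:
(A) d/dt[x*y] = (dx/dt)y + x(dy/dt) = y^2 - x^2, not identically 0
(B) d/dt[x - y] = y - (-x) = x + y, not identically 0
(C) d/dt[x^2 + y^2] = 2x*dx/dt + 2y*dy/dt = 2x*y + 2y*(-x) = 0
(D) d/dt[x + y] = y + (-x) = y - x, not identically 0

Only (C) has zero time-derivative. So x^2 + y^2 (the squared radius; trajectories are circles) is the conserved quantity.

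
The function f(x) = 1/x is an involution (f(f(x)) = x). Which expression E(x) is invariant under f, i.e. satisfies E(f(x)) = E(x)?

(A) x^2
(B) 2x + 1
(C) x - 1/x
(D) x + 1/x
D

Replace x by f(x) = 1/x in each option and simplify. As a quick numerical cross-check, also compare E(5) with E(f(5)) = E(1/5).

(A) x^2  ->  (1/x)^2 = x^(-2); check: E(5) = 25 but E(1/5) = 1/25.   [not invariant]
(B) 2x + 1  ->  2(1/x) + 1 = (x + 2)/x; check: E(5) = 11 but E(1/5) = 7/5.   [not invariant]
(C) x - 1/x  ->  (1/x) - 1/(1/x) = -x + 1/x; check: E(5) = 24/5 but E(1/5) = -24/5.   [not invariant]
(D) x + 1/x  ->  (1/x) + 1/(1/x), which simplifies back to x + 1/x; check: E(5) = 26/5, E(1/5) = 26/5.   [invariant]

Only (D) is unchanged. E is symmetric under swapping x with f(x) = 1/x, which is exactly what an involution does.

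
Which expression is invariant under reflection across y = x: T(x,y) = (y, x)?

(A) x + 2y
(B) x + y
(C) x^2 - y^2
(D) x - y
B

The map is reflection across y = x: T(x,y) = (y, x).
Substitute the transformed coordinates into each option and compare with the original:
(A) x + 2y  ->  (y) + 2(x) = 2x + y   [differs from x + 2y: not invariant]
(B) x + y  ->  (y) + (x) = x + y   [equals x + y: invariant]
(C) x^2 - y^2  ->  (y)^2 - (x)^2 = -x^2 + y^2   [differs from x^2 - y^2: not invariant]
(D) x - y  ->  (y) - (x) = -x + y   [differs from x - y: not invariant]

Only option (B), x + y, is unchanged by the transformation.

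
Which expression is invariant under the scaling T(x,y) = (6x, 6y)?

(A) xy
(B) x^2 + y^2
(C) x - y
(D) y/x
D

Under the uniform scaling T(x,y) = (6x, 6y):
Substitute the transformed coordinates into each option and compare with the original:
(A) xy  ->  (6x)(6y) = 36xy   [differs from xy: not invariant]
(B) x^2 + y^2  ->  (6x)^2 + (6y)^2 = 36x^2 + 36y^2   [differs from x^2 + y^2: not invariant]
(C) x - y  ->  (6x) - (6y) = 6x - 6y   [differs from x - y: not invariant]
(D) y/x  ->  (6y)/(6x) = y/x   [equals y/x: invariant]

Only option (D), y/x, is unchanged by the transformation.
The common factor 6 cancels in a ratio of coordinates, while sums, products and sums of squares pick up factors of 6 or 36.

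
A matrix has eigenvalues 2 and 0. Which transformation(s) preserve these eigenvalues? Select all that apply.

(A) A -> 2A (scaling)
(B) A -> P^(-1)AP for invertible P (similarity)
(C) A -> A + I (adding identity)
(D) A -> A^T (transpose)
B and D

Eigenvalues are preserved by:
1. Similarity transformations: A -> P^(-1)AP (same characteristic polynomial)
2. Transpose: A^T has the same eigenvalues as A

Eigenvalues are NOT preserved by:
- Adding identity: eigenvalues become 2+1, 0+1
- Scaling: eigenvalues become 4, 0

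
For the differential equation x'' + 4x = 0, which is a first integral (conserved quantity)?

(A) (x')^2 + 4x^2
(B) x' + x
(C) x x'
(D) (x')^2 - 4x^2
A

A first integral I satisfies dI/dt = 0 along every solution. Differentiate each option and use the equation of motion:
(A) d/dt[(x')^2 + 4x^2] = 2x'x'' + 8x x' = 2x'(-4x) + 8x x' = 0
(B) d/dt[x' + x] = x'' + x' = -4x + x', not identically 0
(C) d/dt[x x'] = (x')^2 + x x'' = (x')^2 - 4x^2, not identically 0
(D) d/dt[(x')^2 - 4x^2] = 2x'x'' - 8x x' = -16x x', not identically 0

Only (A) has zero time-derivative. So the energy-like quantity (x')^2 + 4x^2 is the first integral.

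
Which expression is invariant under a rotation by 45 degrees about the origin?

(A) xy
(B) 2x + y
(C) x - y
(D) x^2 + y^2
D

A rotation by 45 degrees sends (x, y) to (sqrt(2)x/2 - sqrt(2)y/2, sqrt(2)x/2 + sqrt(2)y/2).
Substitute the transformed coordinates into each option and compare with the original:
(A) xy  ->  (sqrt(2)x/2 - sqrt(2)y/2)(sqrt(2)x/2 + sqrt(2)y/2) = x^2/2 - y^2/2   [differs from xy: not invariant]
(B) 2x + y  ->  2(sqrt(2)x/2 - sqrt(2)y/2) + (sqrt(2)x/2 + sqrt(2)y/2) = 3sqrt(2)x/2 - sqrt(2)y/2   [differs from 2x + y: not invariant]
(C) x - y  ->  (sqrt(2)x/2 - sqrt(2)y/2) - (sqrt(2)x/2 + sqrt(2)y/2) = -sqrt(2)y   [differs from x - y: not invariant]
(D) x^2 + y^2  ->  (sqrt(2)x/2 - sqrt(2)y/2)^2 + (sqrt(2)x/2 + sqrt(2)y/2)^2 = x^2 + y^2   [equals x^2 + y^2: invariant]

Only option (D), x^2 + y^2, is unchanged by the transformation.
Geometrically, x^2 + y^2 is the squared distance from the origin, which every rotation about the origin preserves.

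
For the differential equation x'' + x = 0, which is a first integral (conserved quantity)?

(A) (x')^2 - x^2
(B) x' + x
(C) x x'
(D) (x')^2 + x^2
D

A first integral I satisfies dI/dt = 0 along every solution. Differentiate each option and use the equation of motion:
(A) d/dt[(x')^2 - x^2] = 2x'x'' - 2x x' = -4x x', not identically 0
(B) d/dt[x' + x] = x'' + x' = -x + x', not identically 0
(C) d/dt[x x'] = (x')^2 + x x'' = (x')^2 - x^2, not identically 0
(D) d/dt[(x')^2 + x^2] = 2x'x'' + 2x x' = 2x'(-x) + 2x x' = 0

Only (D) has zero time-derivative. So the energy-like quantity (x')^2 + x^2 is the first integral.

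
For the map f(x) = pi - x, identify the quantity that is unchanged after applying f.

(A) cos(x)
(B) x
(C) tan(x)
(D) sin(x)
D

For f(x) = pi - x:
sin(pi - x) = sin(x), so sine is invariant under this transformation.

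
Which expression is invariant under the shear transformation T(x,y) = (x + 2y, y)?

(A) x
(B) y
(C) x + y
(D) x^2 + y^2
B

Under the shear T(x,y) = (x + 2y, y):
Substitute the transformed coordinates into each option and compare with the original:
(A) x  ->  (x + 2y) = x + 2y   [differs from x: not invariant]
(B) y  ->  (y) = y   [equals y: invariant]
(C) x + y  ->  (x + 2y) + (y) = x + 3y   [differs from x + y: not invariant]
(D) x^2 + y^2  ->  (x + 2y)^2 + (y)^2 = x^2 + 4xy + 5y^2   [differs from x^2 + y^2: not invariant]

Only option (B), y, is unchanged by the transformation.
A horizontal shear moves points parallel to the x-axis, so the y-coordinate (and any function of y alone) is unchanged.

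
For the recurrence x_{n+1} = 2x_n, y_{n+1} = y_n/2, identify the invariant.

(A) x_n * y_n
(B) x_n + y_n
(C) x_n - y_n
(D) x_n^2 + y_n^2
A

For the recurrence x_{n+1} = 2x_n, y_{n+1} = y_n/2:

x_{n+1} * y_{n+1} = (2x_n) * (y_n/2) = x_n * y_n
The product is conserved.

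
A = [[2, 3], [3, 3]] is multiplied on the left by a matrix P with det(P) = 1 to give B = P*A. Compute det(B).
-3

By the multiplicative property of determinants, det(B) = det(P*A) = det(P) * det(A) = det(A),
so the determinant is invariant under multiplication by any determinant-1 matrix; we just need det(A).

det(A) = (2)(3) - (3)(3) = 6 - 9 = -3

Therefore det(B) = 1 * (-3) = -3.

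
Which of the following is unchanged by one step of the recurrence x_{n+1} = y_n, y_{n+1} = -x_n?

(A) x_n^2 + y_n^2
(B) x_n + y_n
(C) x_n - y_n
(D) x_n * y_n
A

For the recurrence x_{n+1} = y_n, y_{n+1} = -x_n:

x_{n+1}^2 + y_{n+1}^2 = y_n^2 + (-x_n)^2 = x_n^2 + y_n^2
The sum of squares is conserved (like energy in a harmonic oscillator).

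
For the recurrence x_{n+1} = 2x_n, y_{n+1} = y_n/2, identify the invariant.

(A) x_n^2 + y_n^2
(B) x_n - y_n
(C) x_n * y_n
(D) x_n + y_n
C

For the recurrence x_{n+1} = 2x_n, y_{n+1} = y_n/2:

x_{n+1} * y_{n+1} = (2x_n) * (y_n/2) = x_n * y_n
The product is conserved.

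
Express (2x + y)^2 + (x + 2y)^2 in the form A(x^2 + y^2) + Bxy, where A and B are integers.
5(x^2 + y^2) + 8xy

Expanding: (2x + y)^2 = 4x^2 + 4xy + y^2
(x + 2y)^2 = x^2 + 4xy + 4y^2
Sum = (4+1)(x^2+y^2) + 8xy = 5(x^2 + y^2) + 8xy
This is symmetric in x and y.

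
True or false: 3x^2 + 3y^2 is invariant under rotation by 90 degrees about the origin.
True

Applying rotation by 90 degrees: x' = x*cos(90 degrees) - y*sin(90 degrees) = -y, y' = x*sin(90 degrees) + y*cos(90 degrees) = x

Substituting into 3x^2 + 3y^2:
3(-y)^2 + 3(x)^2
= 3x^2 + 3y^2

This equals the original expression 3x^2 + 3y^2, so it IS invariant.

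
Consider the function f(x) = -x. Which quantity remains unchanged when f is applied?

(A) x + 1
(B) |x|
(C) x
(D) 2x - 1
B

For f(x) = -x:
Applying f replaces x by -x. Since |-x| = |x|, the absolute value is unchanged by f, whereas x -> -x, 2x - 1 -> -2x - 1 and x + 1 -> -x + 1 all change.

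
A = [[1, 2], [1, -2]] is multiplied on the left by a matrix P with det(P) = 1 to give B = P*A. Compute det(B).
-4

By the multiplicative property of determinants, det(B) = det(P*A) = det(P) * det(A) = det(A),
so the determinant is invariant under multiplication by any determinant-1 matrix; we just need det(A).

det(A) = (1)(-2) - (2)(1) = -2 - 2 = -4

Therefore det(B) = 1 * (-4) = -4.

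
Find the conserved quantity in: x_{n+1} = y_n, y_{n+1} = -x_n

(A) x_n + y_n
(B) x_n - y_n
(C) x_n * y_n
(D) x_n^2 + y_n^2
D

For the recurrence x_{n+1} = y_n, y_{n+1} = -x_n:

x_{n+1}^2 + y_{n+1}^2 = y_n^2 + (-x_n)^2 = x_n^2 + y_n^2
The sum of squares is conserved (like energy in a harmonic oscillator).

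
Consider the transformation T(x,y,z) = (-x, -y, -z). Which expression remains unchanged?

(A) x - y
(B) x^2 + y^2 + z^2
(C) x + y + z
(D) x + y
B

Apply T(x,y,z) = (-x, -y, -z) to each option, i.e. replace (x, y, z) by the transformed coordinates.
Substitute the transformed coordinates into each option and compare with the original:
(A) x - y  ->  (-x) - (-y) = -x + y   [differs from x - y: not invariant]
(B) x^2 + y^2 + z^2  ->  (-x)^2 + (-y)^2 + (-z)^2 = x^2 + y^2 + z^2   [equals x^2 + y^2 + z^2: invariant]
(C) x + y + z  ->  (-x) + (-y) + (-z) = -x - y - z   [differs from x + y + z: not invariant]
(D) x + y  ->  (-x) + (-y) = -x - y   [differs from x + y: not invariant]

Only option (B), x^2 + y^2 + z^2, is unchanged by the transformation.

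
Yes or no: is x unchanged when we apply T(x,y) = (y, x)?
No

Substitute T(x,y) = (y, x) into the expression and compare with the original.

Original: x
After applying T: (y) = y

This differs from the original x (difference: -x + y), so the expression is NOT invariant.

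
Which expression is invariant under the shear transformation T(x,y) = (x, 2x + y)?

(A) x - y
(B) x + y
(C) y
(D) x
D

Under the shear T(x,y) = (x, 2x + y):
Substitute the transformed coordinates into each option and compare with the original:
(A) x - y  ->  (x) - (2x + y) = -x - y   [differs from x - y: not invariant]
(B) x + y  ->  (x) + (2x + y) = 3x + y   [differs from x + y: not invariant]
(C) y  ->  (2x + y) = 2x + y   [differs from y: not invariant]
(D) x  ->  (x) = x   [equals x: invariant]

Only option (D), x, is unchanged by the transformation.
A vertical shear moves points parallel to the y-axis, so the x-coordinate (and any function of x alone) is unchanged.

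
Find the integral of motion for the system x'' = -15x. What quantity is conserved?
E = (x')^2 + 15x^2

Multiply the equation by x':
x' * x'' = -15x * x'
The left side is d/dt[(x')^2/2] and the right side is d/dt[-15x^2/2], so
d/dt[(x')^2/2 + 15x^2/2] = 0, i.e. (x')^2/2 + 15x^2/2 = constant.
Multiplying by 2, the integral of motion is E = (x')^2 + 15x^2.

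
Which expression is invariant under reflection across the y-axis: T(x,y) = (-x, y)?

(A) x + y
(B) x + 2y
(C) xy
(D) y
D

The map is reflection across the y-axis: T(x,y) = (-x, y).
Substitute the transformed coordinates into each option and compare with the original:
(A) x + y  ->  (-x) + (y) = -x + y   [differs from x + y: not invariant]
(B) x + 2y  ->  (-x) + 2(y) = -x + 2y   [differs from x + 2y: not invariant]
(C) xy  ->  (-x)(y) = -xy   [differs from xy: not invariant]
(D) y  ->  (y) = y   [equals y: invariant]

Only option (D), y, is unchanged by the transformation.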